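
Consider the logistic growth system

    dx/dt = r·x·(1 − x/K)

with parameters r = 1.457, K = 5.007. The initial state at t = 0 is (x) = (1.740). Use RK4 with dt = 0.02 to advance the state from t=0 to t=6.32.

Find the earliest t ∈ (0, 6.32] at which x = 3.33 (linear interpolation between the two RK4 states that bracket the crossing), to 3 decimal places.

t = 0.903

t=0.000: state=(1.740)
step 1 (dt=0.02): k1=(1.654), k2=(1.661), k3=(1.661), k4=(1.669); state += dt/6·(k1+2k2+2k3+k4)
t=0.020: state=(1.773)
t=0.040: state=(1.807)
t=0.060: state=(1.841)
continuing one RK4 step at a time; state shown every 25 steps (Δt=0.5):
t=0.500: state=(2.627)
t=0.900: state=(3.325)
next step: t=0.920: state=(3.357) — x has crossed 3.33
linear interpolation between t=0.900 (3.32481) and t=0.920 (3.35720) → t≈0.903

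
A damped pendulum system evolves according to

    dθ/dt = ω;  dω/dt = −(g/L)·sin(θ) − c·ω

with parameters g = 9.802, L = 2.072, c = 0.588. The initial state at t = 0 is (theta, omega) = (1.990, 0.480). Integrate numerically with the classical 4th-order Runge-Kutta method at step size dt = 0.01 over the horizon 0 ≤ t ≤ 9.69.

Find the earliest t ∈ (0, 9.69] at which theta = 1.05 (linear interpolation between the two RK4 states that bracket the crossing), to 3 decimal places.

t = 0.811

t=0.000: state=(1.990, 0.480)
step 1 (dt=0.01): k1=(0.480, -4.603), k2=(0.457, -4.585), k3=(0.457, -4.585), k4=(0.434, -4.568); state += dt/6·(k1+2k2+2k3+k4)
t=0.010: state=(1.995, 0.434)
t=0.020: state=(1.999, 0.389)
t=0.030: state=(2.002, 0.343)
continuing one RK4 step at a time; state shown every 50 steps (Δt=0.5):
t=0.500: state=(1.705, -1.556)
t=0.810: state=(1.053, -2.593)
next step: t=0.820: state=(1.027, -2.619) — theta has crossed 1.05
linear interpolation between t=0.810 (1.05292) and t=0.820 (1.02686) → t≈0.811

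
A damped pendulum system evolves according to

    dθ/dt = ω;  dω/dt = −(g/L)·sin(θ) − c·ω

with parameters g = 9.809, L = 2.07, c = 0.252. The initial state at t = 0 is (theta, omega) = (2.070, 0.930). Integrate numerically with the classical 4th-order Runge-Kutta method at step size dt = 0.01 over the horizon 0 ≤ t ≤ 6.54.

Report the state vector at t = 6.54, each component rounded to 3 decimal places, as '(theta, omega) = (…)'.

t=0.000: state=(2.070, 0.930)
step 1 (dt=0.01): k1=(0.930, -4.395), k2=(0.908, -4.379), k3=(0.908, -4.379), k4=(0.886, -4.363); state += dt/6·(k1+2k2+2k3+k4)
t=0.010: state=(2.079, 0.886)
t=0.020: state=(2.088, 0.843)
t=0.030: state=(2.096, 0.800)
continuing one RK4 step at a time; state shown every 25 steps (Δt=0.25):
t=0.250: state=(2.172, -0.092)
t=0.500: state=(2.028, -1.065)
t=0.750: state=(1.634, -2.096)
t=1.000: state=(0.984, -3.062)
t=1.250: state=(0.149, -3.478)
t=1.500: state=(-0.674, -2.959)
t=1.750: state=(-1.279, -1.825)
t=2.000: state=(-1.579, -0.577)
t=2.250: state=(-1.573, 0.605)
t=2.500: state=(-1.282, 1.704)
t=2.750: state=(-0.740, 2.570)
t=3.000: state=(-0.047, 2.847)
t=3.250: state=(0.616, 2.341)
t=3.500: state=(1.081, 1.327)
t=3.750: state=(1.269, 0.177)
t=4.000: state=(1.174, -0.921)
t=4.250: state=(0.824, -1.835)
t=4.500: state=(0.291, -2.331)
t=4.750: state=(-0.287, -2.184)
t=5.000: state=(-0.753, -1.468)
t=5.250: state=(-0.999, -0.483)
t=5.500: state=(-0.993, 0.523)
t=5.750: state=(-0.750, 1.379)
t=6.000: state=(-0.332, 1.890)
t=6.250: state=(0.151, 1.874)
t=6.500: state=(0.562, 1.348)
t=6.540: state=(0.614, 1.230)

(theta, omega) = (0.614, 1.230)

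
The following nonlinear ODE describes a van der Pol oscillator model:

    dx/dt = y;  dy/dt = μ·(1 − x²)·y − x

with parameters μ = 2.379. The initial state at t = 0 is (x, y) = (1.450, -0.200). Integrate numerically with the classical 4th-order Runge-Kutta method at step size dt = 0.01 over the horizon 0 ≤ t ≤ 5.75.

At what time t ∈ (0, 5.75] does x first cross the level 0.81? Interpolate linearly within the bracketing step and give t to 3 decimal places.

t=0.000: state=(1.450, -0.200)
step 1 (dt=0.01): k1=(-0.200, -0.925), k2=(-0.205, -0.914), k3=(-0.205, -0.914), k4=(-0.209, -0.902); state += dt/6·(k1+2k2+2k3+k4)
t=0.010: state=(1.448, -0.209)
t=0.020: state=(1.446, -0.218)
t=0.030: state=(1.444, -0.227)
continuing one RK4 step at a time; state shown every 20 steps (Δt=0.2):
t=0.200: state=(1.394, -0.349)
t=0.400: state=(1.313, -0.459)
t=0.600: state=(1.210, -0.567)
t=0.800: state=(1.084, -0.702)
t=1.000: state=(0.926, -0.899)
t=1.110: state=(0.818, -1.056)
next step: t=1.120: state=(0.808, -1.073) — x has crossed 0.81
linear interpolation between t=1.110 (0.81849) and t=1.120 (0.80785) → t≈1.118

t = 1.118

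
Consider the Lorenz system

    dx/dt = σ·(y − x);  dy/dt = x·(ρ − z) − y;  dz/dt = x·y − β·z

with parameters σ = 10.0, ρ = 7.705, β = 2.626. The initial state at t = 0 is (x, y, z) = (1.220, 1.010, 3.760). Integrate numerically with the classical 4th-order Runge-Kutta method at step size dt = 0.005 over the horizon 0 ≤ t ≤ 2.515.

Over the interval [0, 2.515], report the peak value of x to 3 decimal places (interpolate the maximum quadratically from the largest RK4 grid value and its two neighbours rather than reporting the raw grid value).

max x = 6.169

t=0.000: state=(1.220, 1.010, 3.760)
step 1 (dt=0.005): k1=(-2.100, 3.803, -8.642), k2=(-1.952, 3.799, -8.579), k3=(-1.956, 3.800, -8.579), k4=(-1.812, 3.797, -8.516); state += dt/6·(k1+2k2+2k3+k4)
t=0.005: state=(1.210, 1.029, 3.717)
t=0.010: state=(1.202, 1.048, 3.675)
t=0.015: state=(1.195, 1.067, 3.633)
continuing one RK4 step at a time; state shown every 20 steps (Δt=0.1):
t=0.100: state=(1.230, 1.407, 3.019)
t=0.200: state=(1.521, 1.916, 2.522)
t=0.300: state=(2.019, 2.625, 2.294)
t=0.400: state=(2.742, 3.587, 2.418)
t=0.500: state=(3.705, 4.773, 3.058)
t=0.600: state=(4.824, 5.944, 4.397)
t=0.700: state=(5.803, 6.553, 6.376)
t=0.800: state=(6.166, 6.094, 8.318)
t=0.900: state=(5.675, 4.831, 9.274)
t=1.000: state=(4.673, 3.615, 9.034)
t=1.100: state=(3.716, 2.909, 8.121)
t=1.200: state=(3.097, 2.667, 7.060)
t=1.300: state=(2.836, 2.730, 6.121)
t=1.400: state=(2.858, 2.998, 5.417)
t=1.500: state=(3.097, 3.426, 5.004)
t=1.600: state=(3.500, 3.967, 4.923)
t=1.700: state=(4.008, 4.543, 5.200)
t=1.800: state=(4.529, 5.011, 5.811)
t=1.900: state=(4.923, 5.205, 6.617)
t=2.000: state=(5.058, 5.039, 7.361)
t=2.100: state=(4.895, 4.606, 7.782)
t=2.200: state=(4.530, 4.117, 7.788)
t=2.300: state=(4.124, 3.747, 7.474)
t=2.400: state=(3.808, 3.563, 7.011)
t=2.500: state=(3.641, 3.553, 6.547)
t=2.515: state=(3.630, 3.565, 6.485)
largest grid value and its neighbours: x(0.785)=6.16665, x(0.790)=6.16877, x(0.795)=6.16859
parabola through these three points peaks at t≈0.792 with x≈6.16897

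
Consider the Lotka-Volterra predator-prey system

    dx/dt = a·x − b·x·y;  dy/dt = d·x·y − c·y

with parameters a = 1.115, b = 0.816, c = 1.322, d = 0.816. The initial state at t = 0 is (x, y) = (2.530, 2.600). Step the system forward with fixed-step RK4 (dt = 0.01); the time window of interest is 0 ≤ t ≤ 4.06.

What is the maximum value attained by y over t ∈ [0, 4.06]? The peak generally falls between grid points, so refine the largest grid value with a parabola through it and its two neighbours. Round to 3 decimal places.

t=0.000: state=(2.530, 2.600)
step 1 (dt=0.01): k1=(-2.547, 1.930), k2=(-2.554, 1.910), k3=(-2.553, 1.910), k4=(-2.560, 1.890); state += dt/6·(k1+2k2+2k3+k4)
t=0.010: state=(2.504, 2.619)
t=0.020: state=(2.479, 2.638)
t=0.030: state=(2.453, 2.656)
continuing one RK4 step at a time; state shown every 20 steps (Δt=0.2):
t=0.200: state=(2.014, 2.892)
t=0.400: state=(1.556, 2.967)
t=0.600: state=(1.208, 2.849)
t=0.800: state=(0.966, 2.608)
t=1.000: state=(0.808, 2.312)
t=1.200: state=(0.710, 2.007)
t=1.400: state=(0.654, 1.721)
t=1.600: state=(0.631, 1.467)
t=1.800: state=(0.632, 1.248)
t=2.000: state=(0.654, 1.064)
t=2.200: state=(0.696, 0.912)
t=2.400: state=(0.758, 0.788)
t=2.600: state=(0.840, 0.689)
t=2.800: state=(0.945, 0.611)
t=3.000: state=(1.074, 0.553)
t=3.200: state=(1.231, 0.512)
t=3.400: state=(1.418, 0.488)
t=3.600: state=(1.638, 0.480)
t=3.800: state=(1.891, 0.492)
t=4.000: state=(2.176, 0.526)
t=4.060: state=(2.267, 0.542)
largest grid value and its neighbours: y(0.360)=2.96899, y(0.370)=2.96921, y(0.380)=2.96892
parabola through these three points peaks at t≈0.369 with y≈2.96921

max y = 2.969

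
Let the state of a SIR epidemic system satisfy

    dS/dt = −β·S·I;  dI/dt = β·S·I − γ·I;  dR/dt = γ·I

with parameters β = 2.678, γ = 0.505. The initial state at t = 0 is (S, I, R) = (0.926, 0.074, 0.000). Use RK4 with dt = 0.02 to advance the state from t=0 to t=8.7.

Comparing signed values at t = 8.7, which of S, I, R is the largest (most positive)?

t=0.000: state=(0.926, 0.074, 0.000)
step 1 (dt=0.02): k1=(-0.184, 0.146, 0.037), k2=(-0.187, 0.149, 0.038), k3=(-0.187, 0.149, 0.038), k4=(-0.190, 0.151, 0.039); state += dt/6·(k1+2k2+2k3+k4)
t=0.020: state=(0.922, 0.077, 0.001)
t=0.040: state=(0.918, 0.080, 0.002)
t=0.060: state=(0.914, 0.083, 0.002)
continuing one RK4 step at a time; state shown every 25 steps (Δt=0.5):
t=0.500: state=(0.786, 0.183, 0.031)
t=1.000: state=(0.552, 0.351, 0.098)
t=1.500: state=(0.312, 0.483, 0.205)
t=2.000: state=(0.159, 0.509, 0.332)
t=2.500: state=(0.083, 0.462, 0.456)
t=3.000: state=(0.047, 0.390, 0.563)
t=3.500: state=(0.029, 0.318, 0.653)
t=4.000: state=(0.020, 0.255, 0.725)
t=4.500: state=(0.015, 0.203, 0.782)
t=5.000: state=(0.011, 0.160, 0.828)
t=5.500: state=(0.009, 0.126, 0.864)
t=6.000: state=(0.008, 0.099, 0.893)
t=6.500: state=(0.007, 0.078, 0.915)
t=7.000: state=(0.007, 0.061, 0.932)
t=7.500: state=(0.006, 0.048, 0.946)
t=8.000: state=(0.006, 0.037, 0.957)
t=8.500: state=(0.006, 0.029, 0.965)
t=8.700: state=(0.005, 0.027, 0.968)
compare at T: S=0.005, I=0.027, R=0.968

largest component: R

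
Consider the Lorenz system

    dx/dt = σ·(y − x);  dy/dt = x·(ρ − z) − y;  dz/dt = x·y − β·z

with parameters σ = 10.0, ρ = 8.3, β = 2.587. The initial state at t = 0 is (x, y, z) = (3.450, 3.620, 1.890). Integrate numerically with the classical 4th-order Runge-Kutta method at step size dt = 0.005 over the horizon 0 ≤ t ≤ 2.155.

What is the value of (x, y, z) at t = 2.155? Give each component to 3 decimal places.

t=0.000: state=(3.450, 3.620, 1.890)
step 1 (dt=0.005): k1=(1.700, 18.495, 7.600), k2=(2.120, 18.410, 7.726), k3=(2.107, 18.416, 7.728), k4=(2.515, 18.336, 7.856); state += dt/6·(k1+2k2+2k3+k4)
t=0.005: state=(3.461, 3.712, 1.929)
t=0.010: state=(3.475, 3.803, 1.969)
t=0.015: state=(3.493, 3.894, 2.010)
continuing one RK4 step at a time; state shown every 20 steps (Δt=0.1):
t=0.100: state=(4.213, 5.384, 2.979)
t=0.200: state=(5.533, 6.882, 4.989)
t=0.300: state=(6.630, 7.324, 7.787)
t=0.400: state=(6.703, 6.130, 10.084)
t=0.500: state=(5.639, 4.240, 10.614)
t=0.600: state=(4.226, 2.924, 9.709)
t=0.700: state=(3.172, 2.385, 8.329)
t=0.800: state=(2.637, 2.331, 7.016)
t=0.900: state=(2.514, 2.555, 5.961)
t=1.000: state=(2.689, 2.986, 5.232)
t=1.100: state=(3.094, 3.601, 4.878)
t=1.200: state=(3.688, 4.359, 4.960)
t=1.300: state=(4.401, 5.130, 5.538)
t=1.400: state=(5.079, 5.664, 6.563)
t=1.500: state=(5.489, 5.691, 7.754)
t=1.600: state=(5.450, 5.177, 8.637)
t=1.700: state=(5.003, 4.427, 8.883)
t=1.800: state=(4.396, 3.803, 8.546)
t=1.900: state=(3.881, 3.465, 7.904)
t=2.000: state=(3.581, 3.398, 7.216)
t=2.100: state=(3.508, 3.540, 6.645)
t=2.155: state=(3.554, 3.686, 6.417)

(x, y, z) = (3.554, 3.686, 6.417)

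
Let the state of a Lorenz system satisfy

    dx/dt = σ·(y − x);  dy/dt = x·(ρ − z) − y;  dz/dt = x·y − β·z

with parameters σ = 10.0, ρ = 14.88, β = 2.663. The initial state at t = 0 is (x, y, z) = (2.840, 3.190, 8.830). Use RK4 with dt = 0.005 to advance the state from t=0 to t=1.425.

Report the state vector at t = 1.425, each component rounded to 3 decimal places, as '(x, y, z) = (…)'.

t=0.000: state=(2.840, 3.190, 8.830)
step 1 (dt=0.005): k1=(3.500, 13.992, -14.455), k2=(3.762, 14.113, -14.231), k3=(3.759, 14.115, -14.229), k4=(4.018, 14.239, -14.004); state += dt/6·(k1+2k2+2k3+k4)
t=0.005: state=(2.859, 3.261, 8.759)
t=0.010: state=(2.880, 3.332, 8.690)
t=0.015: state=(2.904, 3.406, 8.623)
continuing one RK4 step at a time; state shown every 10 steps (Δt=0.05):
t=0.050: state=(3.137, 3.959, 8.227)
t=0.100: state=(3.653, 4.894, 7.903)
t=0.150: state=(4.375, 6.019, 7.944)
t=0.200: state=(5.292, 7.304, 8.465)
t=0.250: state=(6.366, 8.619, 9.594)
t=0.300: state=(7.495, 9.690, 11.394)
t=0.350: state=(8.478, 10.123, 13.723)
t=0.400: state=(9.046, 9.593, 16.112)
t=0.450: state=(8.978, 8.151, 17.889)
t=0.500: state=(8.259, 6.294, 18.586)
t=0.550: state=(7.118, 4.633, 18.226)
t=0.600: state=(5.879, 3.498, 17.174)
t=0.650: state=(4.799, 2.900, 15.819)
t=0.700: state=(4.000, 2.706, 14.414)
t=0.750: state=(3.499, 2.779, 13.092)
t=0.800: state=(3.265, 3.035, 11.915)
t=0.850: state=(3.256, 3.438, 10.920)
t=0.900: state=(3.439, 3.982, 10.137)
t=0.950: state=(3.795, 4.673, 9.604)
t=1.000: state=(4.315, 5.515, 9.373)
t=1.050: state=(4.990, 6.484, 9.513)
t=1.100: state=(5.796, 7.509, 10.100)
t=1.150: state=(6.675, 8.440, 11.182)
t=1.200: state=(7.514, 9.047, 12.717)
t=1.250: state=(8.148, 9.090, 14.490)
t=1.300: state=(8.405, 8.458, 16.117)
t=1.350: state=(8.191, 7.299, 17.191)
t=1.400: state=(7.556, 5.969, 17.497)
t=1.425: state=(7.133, 5.356, 17.375)

(x, y, z) = (7.133, 5.356, 17.375)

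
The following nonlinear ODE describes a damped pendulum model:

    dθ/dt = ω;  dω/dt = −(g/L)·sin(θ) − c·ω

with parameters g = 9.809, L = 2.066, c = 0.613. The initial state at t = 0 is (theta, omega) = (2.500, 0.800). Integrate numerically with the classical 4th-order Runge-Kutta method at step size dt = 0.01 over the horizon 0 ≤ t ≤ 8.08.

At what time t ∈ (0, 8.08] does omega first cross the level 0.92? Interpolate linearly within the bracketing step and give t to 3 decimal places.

t = 2.662

t=0.000: state=(2.500, 0.800)
step 1 (dt=0.01): k1=(0.800, -3.332), k2=(0.783, -3.306), k3=(0.783, -3.307), k4=(0.767, -3.282); state += dt/6·(k1+2k2+2k3+k4)
t=0.010: state=(2.508, 0.767)
t=0.020: state=(2.515, 0.734)
t=0.030: state=(2.523, 0.702)
continuing one RK4 step at a time; state shown every 50 steps (Δt=0.5):
t=0.500: state=(2.555, -0.496)
t=1.000: state=(1.989, -1.850)
t=1.500: state=(0.679, -3.218)
t=2.000: state=(-0.777, -2.111)
t=2.500: state=(-1.229, 0.266)
t=2.660: state=(-1.134, 0.912)
next step: t=2.670: state=(-1.125, 0.950) — omega has crossed 0.92
linear interpolation between t=2.660 (0.91231) and t=2.670 (0.94953) → t≈2.662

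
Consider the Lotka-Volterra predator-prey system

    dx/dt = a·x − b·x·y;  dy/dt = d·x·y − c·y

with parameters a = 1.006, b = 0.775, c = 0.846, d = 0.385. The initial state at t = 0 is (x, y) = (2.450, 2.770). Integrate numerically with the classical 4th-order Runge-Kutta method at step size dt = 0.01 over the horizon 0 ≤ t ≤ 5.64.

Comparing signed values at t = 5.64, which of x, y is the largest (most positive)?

largest component: x

t=0.000: state=(2.450, 2.770)
step 1 (dt=0.01): k1=(-2.795, 0.269), k2=(-2.781, 0.255), k3=(-2.781, 0.255), k4=(-2.768, 0.240); state += dt/6·(k1+2k2+2k3+k4)
t=0.010: state=(2.422, 2.773)
t=0.020: state=(2.395, 2.775)
t=0.030: state=(2.367, 2.777)
continuing one RK4 step at a time; state shown every 20 steps (Δt=0.2):
t=0.200: state=(1.948, 2.768)
t=0.400: state=(1.561, 2.673)
t=0.600: state=(1.276, 2.516)
t=0.800: state=(1.072, 2.325)
t=1.000: state=(0.929, 2.119)
t=1.200: state=(0.831, 1.914)
t=1.400: state=(0.767, 1.718)
t=1.600: state=(0.729, 1.537)
t=1.800: state=(0.712, 1.371)
t=2.000: state=(0.712, 1.223)
t=2.200: state=(0.728, 1.091)
t=2.400: state=(0.758, 0.976)
t=2.600: state=(0.804, 0.875)
t=2.800: state=(0.864, 0.787)
t=3.000: state=(0.941, 0.713)
t=3.200: state=(1.035, 0.649)
t=3.400: state=(1.150, 0.596)
t=3.600: state=(1.286, 0.553)
t=3.800: state=(1.448, 0.518)
t=4.000: state=(1.637, 0.493)
t=4.200: state=(1.858, 0.476)
t=4.400: state=(2.112, 0.468)
t=4.600: state=(2.401, 0.470)
t=4.800: state=(2.728, 0.484)
t=5.000: state=(3.089, 0.511)
t=5.200: state=(3.479, 0.555)
t=5.400: state=(3.884, 0.622)
t=5.600: state=(4.283, 0.720)
t=5.640: state=(4.359, 0.744)
compare at T: x=4.359, y=0.744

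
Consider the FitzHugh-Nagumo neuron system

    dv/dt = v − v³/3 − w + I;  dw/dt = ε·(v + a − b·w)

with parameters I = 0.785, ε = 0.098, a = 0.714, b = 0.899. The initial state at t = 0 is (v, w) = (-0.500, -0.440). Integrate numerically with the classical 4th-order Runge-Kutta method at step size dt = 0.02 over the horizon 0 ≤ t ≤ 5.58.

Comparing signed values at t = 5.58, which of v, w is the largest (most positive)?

largest component: v

t=0.000: state=(-0.500, -0.440)
step 1 (dt=0.02): k1=(0.767, 0.060), k2=(0.772, 0.060), k3=(0.772, 0.060), k4=(0.777, 0.061); state += dt/6·(k1+2k2+2k3+k4)
t=0.020: state=(-0.485, -0.439)
t=0.040: state=(-0.469, -0.438)
t=0.060: state=(-0.453, -0.436)
continuing one RK4 step at a time; state shown every 10 steps (Δt=0.2):
t=0.200: state=(-0.335, -0.427)
t=0.400: state=(-0.142, -0.410)
t=0.600: state=(0.090, -0.389)
t=0.800: state=(0.366, -0.364)
t=1.000: state=(0.687, -0.334)
t=1.200: state=(1.035, -0.298)
t=1.400: state=(1.370, -0.255)
t=1.600: state=(1.643, -0.207)
t=1.800: state=(1.830, -0.156)
t=2.000: state=(1.940, -0.103)
t=2.200: state=(1.996, -0.049)
t=2.400: state=(2.018, 0.005)
t=2.600: state=(2.023, 0.058)
t=2.800: state=(2.017, 0.110)
t=3.000: state=(2.006, 0.161)
t=3.200: state=(1.993, 0.211)
t=3.400: state=(1.978, 0.260)
t=3.600: state=(1.962, 0.308)
t=3.800: state=(1.946, 0.354)
t=4.000: state=(1.930, 0.399)
t=4.200: state=(1.914, 0.444)
t=4.400: state=(1.898, 0.487)
t=4.600: state=(1.881, 0.529)
t=4.800: state=(1.865, 0.570)
t=5.000: state=(1.849, 0.610)
t=5.200: state=(1.832, 0.649)
t=5.400: state=(1.816, 0.687)
t=5.580: state=(1.801, 0.720)
compare at T: v=1.801, w=0.720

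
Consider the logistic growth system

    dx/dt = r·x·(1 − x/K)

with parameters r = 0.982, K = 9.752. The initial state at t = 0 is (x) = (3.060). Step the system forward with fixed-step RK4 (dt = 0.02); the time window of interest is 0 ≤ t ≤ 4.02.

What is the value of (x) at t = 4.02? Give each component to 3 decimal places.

(x) = (9.357)

t=0.000: state=(3.060)
step 1 (dt=0.02): k1=(2.062), k2=(2.070), k3=(2.070), k4=(2.077); state += dt/6·(k1+2k2+2k3+k4)
t=0.020: state=(3.101)
t=0.040: state=(3.143)
t=0.060: state=(3.185)
continuing one RK4 step at a time; state shown every 10 steps (Δt=0.2):
t=0.200: state=(3.487)
t=0.400: state=(3.938)
t=0.600: state=(4.406)
t=0.800: state=(4.884)
t=1.000: state=(5.361)
t=1.200: state=(5.829)
t=1.400: state=(6.279)
t=1.600: state=(6.705)
t=1.800: state=(7.101)
t=2.000: state=(7.462)
t=2.200: state=(7.788)
t=2.400: state=(8.079)
t=2.600: state=(8.334)
t=2.800: state=(8.555)
t=3.000: state=(8.747)
t=3.200: state=(8.911)
t=3.400: state=(9.050)
t=3.600: state=(9.168)
t=3.800: state=(9.267)
t=4.000: state=(9.350)
t=4.020: state=(9.357)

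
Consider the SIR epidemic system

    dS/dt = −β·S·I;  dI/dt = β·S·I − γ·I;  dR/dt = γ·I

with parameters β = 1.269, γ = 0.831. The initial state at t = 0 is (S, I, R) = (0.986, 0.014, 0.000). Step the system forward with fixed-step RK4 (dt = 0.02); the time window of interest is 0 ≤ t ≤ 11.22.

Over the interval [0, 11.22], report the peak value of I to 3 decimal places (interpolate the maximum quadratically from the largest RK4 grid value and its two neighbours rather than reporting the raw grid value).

max I = 0.077

t=0.000: state=(0.986, 0.014, 0.000)
step 1 (dt=0.02): k1=(-0.018, 0.006, 0.012), k2=(-0.018, 0.006, 0.012), k3=(-0.018, 0.006, 0.012), k4=(-0.018, 0.006, 0.012); state += dt/6·(k1+2k2+2k3+k4)
t=0.020: state=(0.986, 0.014, 0.000)
t=0.040: state=(0.985, 0.014, 0.000)
t=0.060: state=(0.985, 0.014, 0.001)
continuing one RK4 step at a time; state shown every 25 steps (Δt=0.5):
t=0.500: state=(0.976, 0.017, 0.006)
t=1.000: state=(0.965, 0.021, 0.014)
t=1.500: state=(0.950, 0.026, 0.024)
t=2.000: state=(0.934, 0.031, 0.036)
t=2.500: state=(0.914, 0.036, 0.050)
t=3.000: state=(0.892, 0.043, 0.066)
t=3.500: state=(0.866, 0.049, 0.085)
t=4.000: state=(0.838, 0.056, 0.107)
t=4.500: state=(0.807, 0.062, 0.131)
t=5.000: state=(0.775, 0.067, 0.158)
t=5.500: state=(0.741, 0.072, 0.187)
t=6.000: state=(0.707, 0.075, 0.217)
t=6.500: state=(0.674, 0.077, 0.249)
t=7.000: state=(0.642, 0.077, 0.281)
t=7.500: state=(0.611, 0.076, 0.313)
t=8.000: state=(0.583, 0.073, 0.344)
t=8.500: state=(0.558, 0.069, 0.373)
t=9.000: state=(0.534, 0.064, 0.401)
t=9.500: state=(0.514, 0.059, 0.427)
t=10.000: state=(0.496, 0.054, 0.450)
t=10.500: state=(0.480, 0.049, 0.472)
t=11.000: state=(0.466, 0.043, 0.491)
t=11.220: state=(0.461, 0.041, 0.498)
largest grid value and its neighbours: I(6.780)=0.07715, I(6.800)=0.07715, I(6.820)=0.07715
parabola through these three points peaks at t≈6.795 with I≈0.07715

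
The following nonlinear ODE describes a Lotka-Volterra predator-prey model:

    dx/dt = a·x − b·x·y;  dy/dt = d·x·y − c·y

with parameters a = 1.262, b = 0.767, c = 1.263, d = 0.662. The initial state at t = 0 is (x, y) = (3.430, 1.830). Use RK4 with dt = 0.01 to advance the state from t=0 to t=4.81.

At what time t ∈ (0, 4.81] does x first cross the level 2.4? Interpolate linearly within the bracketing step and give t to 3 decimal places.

t=0.000: state=(3.430, 1.830)
step 1 (dt=0.01): k1=(-0.486, 1.844), k2=(-0.510, 1.850), k3=(-0.510, 1.850), k4=(-0.534, 1.856); state += dt/6·(k1+2k2+2k3+k4)
t=0.010: state=(3.425, 1.849)
t=0.020: state=(3.419, 1.867)
t=0.030: state=(3.413, 1.886)
continuing one RK4 step at a time; state shown every 20 steps (Δt=0.2):
t=0.200: state=(3.238, 2.215)
t=0.400: state=(2.882, 2.584)
t=0.600: state=(2.440, 2.856)
t=0.610: state=(2.418, 2.866)
next step: t=0.620: state=(2.395, 2.875) — x has crossed 2.4
linear interpolation between t=0.610 (2.41756) and t=0.620 (2.39495) → t≈0.618

t = 0.618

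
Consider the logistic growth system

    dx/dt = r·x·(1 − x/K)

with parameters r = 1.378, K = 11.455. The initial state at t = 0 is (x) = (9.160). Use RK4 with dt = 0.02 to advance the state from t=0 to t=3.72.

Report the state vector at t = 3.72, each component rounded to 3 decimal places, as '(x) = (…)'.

t=0.000: state=(9.160)
step 1 (dt=0.02): k1=(2.529), k2=(2.508), k3=(2.508), k4=(2.487); state += dt/6·(k1+2k2+2k3+k4)
t=0.020: state=(9.210)
t=0.040: state=(9.259)
t=0.060: state=(9.308)
continuing one RK4 step at a time; state shown every 10 steps (Δt=0.2):
t=0.200: state=(9.624)
t=0.400: state=(10.010)
t=0.600: state=(10.324)
t=0.800: state=(10.575)
t=1.000: state=(10.775)
t=1.200: state=(10.931)
t=1.400: state=(11.053)
t=1.600: state=(11.147)
t=1.800: state=(11.220)
t=2.000: state=(11.275)
t=2.200: state=(11.318)
t=2.400: state=(11.351)
t=2.600: state=(11.376)
t=2.800: state=(11.395)
t=3.000: state=(11.409)
t=3.200: state=(11.420)
t=3.400: state=(11.429)
t=3.600: state=(11.435)
t=3.720: state=(11.438)

(x) = (11.438)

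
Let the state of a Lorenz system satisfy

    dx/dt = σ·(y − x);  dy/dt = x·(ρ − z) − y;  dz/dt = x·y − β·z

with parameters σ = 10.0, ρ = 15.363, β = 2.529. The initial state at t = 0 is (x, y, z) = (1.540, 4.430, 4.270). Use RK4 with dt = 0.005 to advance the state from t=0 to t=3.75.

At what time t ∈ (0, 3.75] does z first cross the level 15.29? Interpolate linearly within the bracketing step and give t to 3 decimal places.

t = 0.282

t=0.000: state=(1.540, 4.430, 4.270)
step 1 (dt=0.005): k1=(28.900, 12.653, -3.977), k2=(28.494, 13.439, -3.580), k3=(28.524, 13.424, -3.584), k4=(28.145, 14.198, -3.187); state += dt/6·(k1+2k2+2k3+k4)
t=0.005: state=(1.683, 4.497, 4.252)
t=0.010: state=(1.822, 4.572, 4.238)
t=0.015: state=(1.958, 4.654, 4.228)
continuing one RK4 step at a time; state shown every 40 steps (Δt=0.2):
t=0.200: state=(7.515, 11.233, 8.582)
t=0.280: state=(10.235, 12.797, 15.102)
next step: t=0.285: state=(10.359, 12.735, 15.566) — z has crossed 15.29
linear interpolation between t=0.280 (15.10202) and t=0.285 (15.56553) → t≈0.282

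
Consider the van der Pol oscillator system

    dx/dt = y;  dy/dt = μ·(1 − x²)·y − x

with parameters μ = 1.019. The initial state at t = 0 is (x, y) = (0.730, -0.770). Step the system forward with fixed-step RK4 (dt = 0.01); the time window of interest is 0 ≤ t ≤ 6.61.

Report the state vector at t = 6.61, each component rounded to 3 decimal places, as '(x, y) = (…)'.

t=0.000: state=(0.730, -0.770)
step 1 (dt=0.01): k1=(-0.770, -1.097), k2=(-0.775, -1.100), k3=(-0.775, -1.100), k4=(-0.781, -1.103); state += dt/6·(k1+2k2+2k3+k4)
t=0.010: state=(0.722, -0.781)
t=0.020: state=(0.714, -0.792)
t=0.030: state=(0.706, -0.803)
continuing one RK4 step at a time; state shown every 25 steps (Δt=0.25):
t=0.250: state=(0.501, -1.069)
t=0.500: state=(0.190, -1.434)
t=0.750: state=(-0.220, -1.845)
t=1.000: state=(-0.722, -2.115)
t=1.250: state=(-1.235, -1.881)
t=1.500: state=(-1.616, -1.116)
t=1.750: state=(-1.793, -0.341)
t=2.000: state=(-1.811, 0.153)
t=2.250: state=(-1.734, 0.431)
t=2.500: state=(-1.603, 0.610)
t=2.750: state=(-1.432, 0.762)
t=3.000: state=(-1.221, 0.931)
t=3.250: state=(-0.962, 1.153)
t=3.500: state=(-0.636, 1.471)
t=3.750: state=(-0.215, 1.926)
t=4.000: state=(0.334, 2.456)
t=4.250: state=(0.986, 2.644)
t=4.500: state=(1.576, 1.918)
t=4.750: state=(1.910, 0.779)
t=5.000: state=(2.000, 0.026)
t=5.250: state=(1.956, -0.338)
t=5.500: state=(1.846, -0.522)
t=5.750: state=(1.700, -0.646)
t=6.000: state=(1.524, -0.763)
t=6.250: state=(1.316, -0.903)
t=6.500: state=(1.068, -1.094)
t=6.610: state=(0.942, -1.203)

(x, y) = (0.942, -1.203)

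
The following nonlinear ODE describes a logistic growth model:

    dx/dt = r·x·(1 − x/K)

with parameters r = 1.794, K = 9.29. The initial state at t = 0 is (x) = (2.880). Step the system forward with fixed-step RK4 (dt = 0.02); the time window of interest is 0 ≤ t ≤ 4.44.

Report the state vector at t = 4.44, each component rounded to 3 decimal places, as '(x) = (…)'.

(x) = (9.283)

t=0.000: state=(2.880)
step 1 (dt=0.02): k1=(3.565), k2=(3.589), k3=(3.589), k4=(3.613); state += dt/6·(k1+2k2+2k3+k4)
t=0.020: state=(2.952)
t=0.040: state=(3.025)
t=0.060: state=(3.098)
continuing one RK4 step at a time; state shown every 10 steps (Δt=0.2):
t=0.200: state=(3.636)
t=0.400: state=(4.454)
t=0.600: state=(5.283)
t=0.800: state=(6.072)
t=1.000: state=(6.780)
t=1.200: state=(7.382)
t=1.400: state=(7.869)
t=1.600: state=(8.249)
t=1.800: state=(8.538)
t=2.000: state=(8.751)
t=2.200: state=(8.907)
t=2.400: state=(9.019)
t=2.600: state=(9.099)
t=2.800: state=(9.156)
t=3.000: state=(9.196)
t=3.200: state=(9.224)
t=3.400: state=(9.244)
t=3.600: state=(9.258)
t=3.800: state=(9.267)
t=4.000: state=(9.274)
t=4.200: state=(9.279)
t=4.400: state=(9.282)
t=4.440: state=(9.283)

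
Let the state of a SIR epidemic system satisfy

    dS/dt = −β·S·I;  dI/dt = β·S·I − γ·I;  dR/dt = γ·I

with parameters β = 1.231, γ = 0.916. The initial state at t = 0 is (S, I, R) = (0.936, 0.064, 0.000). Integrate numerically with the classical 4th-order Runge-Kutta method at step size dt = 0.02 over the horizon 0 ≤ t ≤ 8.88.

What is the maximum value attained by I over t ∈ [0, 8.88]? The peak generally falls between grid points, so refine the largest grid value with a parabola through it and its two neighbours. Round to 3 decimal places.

max I = 0.085

t=0.000: state=(0.936, 0.064, 0.000)
step 1 (dt=0.02): k1=(-0.074, 0.015, 0.059), k2=(-0.074, 0.015, 0.059), k3=(-0.074, 0.015, 0.059), k4=(-0.074, 0.015, 0.059); state += dt/6·(k1+2k2+2k3+k4)
t=0.020: state=(0.935, 0.064, 0.001)
t=0.040: state=(0.933, 0.065, 0.002)
t=0.060: state=(0.932, 0.065, 0.004)
continuing one RK4 step at a time; state shown every 25 steps (Δt=0.5):
t=0.500: state=(0.898, 0.071, 0.031)
t=1.000: state=(0.858, 0.077, 0.065)
t=1.500: state=(0.817, 0.082, 0.102)
t=2.000: state=(0.776, 0.085, 0.140)
t=2.500: state=(0.736, 0.085, 0.179)
t=3.000: state=(0.699, 0.084, 0.217)
t=3.500: state=(0.664, 0.081, 0.255)
t=4.000: state=(0.633, 0.076, 0.291)
t=4.500: state=(0.605, 0.070, 0.325)
t=5.000: state=(0.581, 0.064, 0.355)
t=5.500: state=(0.559, 0.058, 0.383)
t=6.000: state=(0.541, 0.051, 0.408)
t=6.500: state=(0.525, 0.045, 0.430)
t=7.000: state=(0.512, 0.039, 0.449)
t=7.500: state=(0.501, 0.034, 0.466)
t=8.000: state=(0.491, 0.029, 0.480)
t=8.500: state=(0.483, 0.025, 0.492)
t=8.880: state=(0.478, 0.022, 0.500)
largest grid value and its neighbours: I(2.380)=0.08517, I(2.400)=0.08517, I(2.420)=0.08517
parabola through these three points peaks at t≈2.398 with I≈0.08517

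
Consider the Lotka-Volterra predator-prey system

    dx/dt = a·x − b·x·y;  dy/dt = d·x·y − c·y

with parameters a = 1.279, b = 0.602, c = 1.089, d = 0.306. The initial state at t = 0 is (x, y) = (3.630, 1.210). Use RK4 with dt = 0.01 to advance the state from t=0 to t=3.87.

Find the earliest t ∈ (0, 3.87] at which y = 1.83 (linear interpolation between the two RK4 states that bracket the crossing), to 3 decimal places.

t = 1.092

t=0.000: state=(3.630, 1.210)
step 1 (dt=0.01): k1=(1.999, 0.026), k2=(2.004, 0.030), k3=(2.004, 0.030), k4=(2.009, 0.034); state += dt/6·(k1+2k2+2k3+k4)
t=0.010: state=(3.650, 1.210)
t=0.020: state=(3.670, 1.211)
t=0.030: state=(3.690, 1.211)
continuing one RK4 step at a time; state shown every 20 steps (Δt=0.2):
t=0.200: state=(4.049, 1.231)
t=0.400: state=(4.496, 1.286)
t=0.600: state=(4.947, 1.380)
t=0.800: state=(5.368, 1.523)
t=1.000: state=(5.706, 1.720)
t=1.090: state=(5.816, 1.827)
next step: t=1.100: state=(5.826, 1.840) — y has crossed 1.83
linear interpolation between t=1.090 (1.82734) and t=1.100 (1.84003) → t≈1.092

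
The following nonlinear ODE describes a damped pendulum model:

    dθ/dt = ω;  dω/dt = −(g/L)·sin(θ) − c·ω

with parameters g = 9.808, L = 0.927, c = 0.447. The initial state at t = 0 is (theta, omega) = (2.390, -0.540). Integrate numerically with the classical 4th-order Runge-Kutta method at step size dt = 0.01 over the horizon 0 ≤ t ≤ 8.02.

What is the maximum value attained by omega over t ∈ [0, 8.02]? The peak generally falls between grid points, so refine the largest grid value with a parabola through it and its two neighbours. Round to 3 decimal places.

t=0.000: state=(2.390, -0.540)
step 1 (dt=0.01): k1=(-0.540, -6.983), k2=(-0.575, -6.988), k3=(-0.575, -6.990), k4=(-0.610, -6.996); state += dt/6·(k1+2k2+2k3+k4)
t=0.010: state=(2.384, -0.610)
t=0.020: state=(2.378, -0.680)
t=0.030: state=(2.371, -0.750)
continuing one RK4 step at a time; state shown every 50 steps (Δt=0.5):
t=0.500: state=(1.147, -4.590)
t=1.000: state=(-1.219, -3.074)
t=1.500: state=(-1.380, 2.251)
t=2.000: state=(0.464, 3.709)
t=2.500: state=(1.181, -1.025)
t=3.000: state=(-0.153, -3.243)
t=3.500: state=(-0.949, 0.476)
t=4.000: state=(0.050, 2.652)
t=4.500: state=(0.754, -0.282)
t=5.000: state=(-0.031, -2.134)
t=5.500: state=(-0.599, 0.244)
t=6.000: state=(0.041, 1.704)
t=6.500: state=(0.476, -0.262)
t=7.000: state=(-0.057, -1.351)
t=7.500: state=(-0.376, 0.289)
t=8.000: state=(0.070, 1.062)
t=8.020: state=(0.091, 1.036)
largest grid value and its neighbours: omega(1.830)=4.23829, omega(1.840)=4.24111, omega(1.850)=4.23952
parabola through these three points peaks at t≈1.841 with omega≈4.24115

max omega = 4.241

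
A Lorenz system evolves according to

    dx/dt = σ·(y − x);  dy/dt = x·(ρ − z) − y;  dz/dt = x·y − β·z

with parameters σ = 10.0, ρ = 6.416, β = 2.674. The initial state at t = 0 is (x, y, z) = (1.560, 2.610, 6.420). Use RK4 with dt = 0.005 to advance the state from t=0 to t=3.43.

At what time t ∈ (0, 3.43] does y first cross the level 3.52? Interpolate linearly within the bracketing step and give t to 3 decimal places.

t=0.000: state=(1.560, 2.610, 6.420)
step 1 (dt=0.005): k1=(10.500, -2.616, -13.095), k2=(10.172, -2.558, -12.950), k3=(10.182, -2.559, -12.953), k4=(9.863, -2.499, -12.810); state += dt/6·(k1+2k2+2k3+k4)
t=0.005: state=(1.611, 2.597, 6.355)
t=0.010: state=(1.659, 2.585, 6.292)
t=0.015: state=(1.704, 2.573, 6.230)
continuing one RK4 step at a time; state shown every 40 steps (Δt=0.2):
t=0.200: state=(2.380, 2.560, 4.589)
t=0.400: state=(2.857, 3.182, 3.850)
t=0.475: state=(3.125, 3.510, 3.832)
next step: t=0.480: state=(3.144, 3.533, 3.836) — y has crossed 3.52
linear interpolation between t=0.475 (3.51040) and t=0.480 (3.53326) → t≈0.477

t = 0.477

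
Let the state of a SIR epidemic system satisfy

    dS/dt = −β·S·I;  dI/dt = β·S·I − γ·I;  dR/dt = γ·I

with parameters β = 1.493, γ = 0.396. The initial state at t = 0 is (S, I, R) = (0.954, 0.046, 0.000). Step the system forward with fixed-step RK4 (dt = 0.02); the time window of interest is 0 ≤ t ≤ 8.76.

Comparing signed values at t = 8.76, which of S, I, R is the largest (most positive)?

t=0.000: state=(0.954, 0.046, 0.000)
step 1 (dt=0.02): k1=(-0.066, 0.047, 0.018), k2=(-0.066, 0.048, 0.018), k3=(-0.066, 0.048, 0.018), k4=(-0.067, 0.048, 0.019); state += dt/6·(k1+2k2+2k3+k4)
t=0.020: state=(0.953, 0.047, 0.000)
t=0.040: state=(0.951, 0.048, 0.001)
t=0.060: state=(0.950, 0.049, 0.001)
continuing one RK4 step at a time; state shown every 25 steps (Δt=0.5):
t=0.500: state=(0.912, 0.076, 0.012)
t=1.000: state=(0.849, 0.120, 0.031)
t=1.500: state=(0.759, 0.180, 0.060)
t=2.000: state=(0.647, 0.250, 0.103)
t=2.500: state=(0.523, 0.317, 0.159)
t=3.000: state=(0.405, 0.368, 0.228)
t=3.500: state=(0.304, 0.393, 0.303)
t=4.000: state=(0.227, 0.392, 0.381)
t=4.500: state=(0.170, 0.373, 0.457)
t=5.000: state=(0.130, 0.342, 0.528)
t=5.500: state=(0.102, 0.305, 0.592)
t=6.000: state=(0.083, 0.268, 0.649)
t=6.500: state=(0.068, 0.233, 0.699)
t=7.000: state=(0.058, 0.200, 0.741)
t=7.500: state=(0.051, 0.171, 0.778)
t=8.000: state=(0.045, 0.145, 0.809)
t=8.500: state=(0.041, 0.123, 0.836)
t=8.760: state=(0.039, 0.113, 0.848)
compare at T: S=0.039, I=0.113, R=0.848

largest component: R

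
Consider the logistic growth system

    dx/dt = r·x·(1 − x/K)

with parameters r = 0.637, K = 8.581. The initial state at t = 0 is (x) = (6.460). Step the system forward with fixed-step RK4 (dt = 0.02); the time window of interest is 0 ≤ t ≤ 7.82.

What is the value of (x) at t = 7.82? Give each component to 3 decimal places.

t=0.000: state=(6.460)
step 1 (dt=0.02): k1=(1.017), k2=(1.014), k3=(1.014), k4=(1.011); state += dt/6·(k1+2k2+2k3+k4)
t=0.020: state=(6.480)
t=0.040: state=(6.500)
t=0.060: state=(6.520)
continuing one RK4 step at a time; state shown every 25 steps (Δt=0.5):
t=0.500: state=(6.927)
t=1.000: state=(7.311)
t=1.500: state=(7.619)
t=2.000: state=(7.859)
t=2.500: state=(8.044)
t=3.000: state=(8.184)
t=3.500: state=(8.288)
t=4.000: state=(8.366)
t=4.500: state=(8.424)
t=5.000: state=(8.466)
t=5.500: state=(8.497)
t=6.000: state=(8.520)
t=6.500: state=(8.536)
t=7.000: state=(8.549)
t=7.500: state=(8.557)
t=7.820: state=(8.562)

(x) = (8.562)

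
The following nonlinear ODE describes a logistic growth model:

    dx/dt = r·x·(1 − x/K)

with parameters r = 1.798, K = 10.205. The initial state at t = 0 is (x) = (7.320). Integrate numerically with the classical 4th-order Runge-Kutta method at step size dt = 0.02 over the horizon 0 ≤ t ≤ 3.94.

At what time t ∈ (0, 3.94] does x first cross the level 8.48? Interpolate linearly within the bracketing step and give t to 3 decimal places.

t=0.000: state=(7.320)
step 1 (dt=0.02): k1=(3.721), k2=(3.691), k3=(3.692), k4=(3.662); state += dt/6·(k1+2k2+2k3+k4)
t=0.020: state=(7.394)
t=0.040: state=(7.466)
t=0.060: state=(7.538)
continuing one RK4 step at a time; state shown every 10 steps (Δt=0.2):
t=0.200: state=(8.003)
t=0.360: state=(8.460)
next step: t=0.380: state=(8.511) — x has crossed 8.48
linear interpolation between t=0.360 (8.45967) and t=0.380 (8.51108) → t≈0.368

t = 0.368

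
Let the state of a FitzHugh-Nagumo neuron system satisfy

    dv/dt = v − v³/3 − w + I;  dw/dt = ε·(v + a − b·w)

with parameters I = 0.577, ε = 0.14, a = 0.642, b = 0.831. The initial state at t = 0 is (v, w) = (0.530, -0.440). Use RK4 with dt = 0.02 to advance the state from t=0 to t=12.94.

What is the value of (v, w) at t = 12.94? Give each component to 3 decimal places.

(v, w) = (-1.869, 1.069)

t=0.000: state=(0.530, -0.440)
step 1 (dt=0.02): k1=(1.497, 0.215), k2=(1.506, 0.217), k3=(1.506, 0.217), k4=(1.514, 0.219); state += dt/6·(k1+2k2+2k3+k4)
t=0.020: state=(0.560, -0.436)
t=0.040: state=(0.591, -0.431)
t=0.060: state=(0.621, -0.427)
continuing one RK4 step at a time; state shown every 25 steps (Δt=0.5):
t=0.500: state=(1.314, -0.308)
t=1.000: state=(1.813, -0.138)
t=1.500: state=(1.937, 0.042)
t=2.000: state=(1.921, 0.215)
t=2.500: state=(1.871, 0.376)
t=3.000: state=(1.813, 0.523)
t=3.500: state=(1.752, 0.659)
t=4.000: state=(1.690, 0.782)
t=4.500: state=(1.628, 0.894)
t=5.000: state=(1.563, 0.996)
t=5.500: state=(1.498, 1.087)
t=6.000: state=(1.430, 1.169)
t=6.500: state=(1.360, 1.242)
t=7.000: state=(1.287, 1.305)
t=7.500: state=(1.208, 1.360)
t=8.000: state=(1.123, 1.406)
t=8.500: state=(1.029, 1.443)
t=9.000: state=(0.921, 1.472)
t=9.500: state=(0.792, 1.491)
t=10.000: state=(0.628, 1.499)
t=10.500: state=(0.404, 1.493)
t=11.000: state=(0.072, 1.469)
t=11.500: state=(-0.444, 1.418)
t=12.000: state=(-1.139, 1.328)
t=12.500: state=(-1.686, 1.198)
t=12.940: state=(-1.869, 1.069)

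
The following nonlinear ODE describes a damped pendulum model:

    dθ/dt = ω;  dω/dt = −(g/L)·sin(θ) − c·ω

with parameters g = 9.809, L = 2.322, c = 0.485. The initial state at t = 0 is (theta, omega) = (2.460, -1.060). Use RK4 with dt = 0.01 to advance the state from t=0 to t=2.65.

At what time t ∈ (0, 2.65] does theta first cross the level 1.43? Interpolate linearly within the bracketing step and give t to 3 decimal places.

t=0.000: state=(2.460, -1.060)
step 1 (dt=0.01): k1=(-1.060, -2.147), k2=(-1.071, -2.160), k3=(-1.071, -2.160), k4=(-1.082, -2.172); state += dt/6·(k1+2k2+2k3+k4)
t=0.010: state=(2.449, -1.082)
t=0.020: state=(2.438, -1.103)
t=0.030: state=(2.427, -1.126)
continuing one RK4 step at a time; state shown every 10 steps (Δt=0.1):
t=0.100: state=(2.343, -1.287)
t=0.200: state=(2.202, -1.541)
t=0.300: state=(2.034, -1.819)
t=0.400: state=(1.837, -2.117)
t=0.500: state=(1.610, -2.424)
t=0.570: state=(1.433, -2.633)
next step: t=0.580: state=(1.407, -2.662) — theta has crossed 1.43
linear interpolation between t=0.570 (1.43306) and t=0.580 (1.40659) → t≈0.571

t = 0.571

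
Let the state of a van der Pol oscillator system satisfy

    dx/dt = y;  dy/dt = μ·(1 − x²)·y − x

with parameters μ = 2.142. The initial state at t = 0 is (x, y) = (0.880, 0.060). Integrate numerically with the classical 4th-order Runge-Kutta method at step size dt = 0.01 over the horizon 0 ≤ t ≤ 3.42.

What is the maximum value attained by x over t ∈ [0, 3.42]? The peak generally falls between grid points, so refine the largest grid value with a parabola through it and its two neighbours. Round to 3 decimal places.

max x = 0.882

t=0.000: state=(0.880, 0.060)
step 1 (dt=0.01): k1=(0.060, -0.851), k2=(0.056, -0.853), k3=(0.056, -0.853), k4=(0.051, -0.856); state += dt/6·(k1+2k2+2k3+k4)
t=0.010: state=(0.881, 0.051)
t=0.020: state=(0.881, 0.043)
t=0.030: state=(0.881, 0.034)
continuing one RK4 step at a time; state shown every 20 steps (Δt=0.2):
t=0.200: state=(0.874, -0.119)
t=0.400: state=(0.831, -0.315)
t=0.600: state=(0.746, -0.542)
t=0.800: state=(0.610, -0.836)
t=1.000: state=(0.403, -1.267)
t=1.200: state=(0.086, -1.950)
t=1.400: state=(-0.398, -2.914)
t=1.600: state=(-1.050, -3.386)
t=1.800: state=(-1.625, -2.109)
t=2.000: state=(-1.882, -0.606)
t=2.200: state=(-1.928, 0.035)
t=2.400: state=(-1.897, 0.240)
t=2.600: state=(-1.840, 0.313)
t=2.800: state=(-1.774, 0.351)
t=3.000: state=(-1.700, 0.382)
t=3.200: state=(-1.621, 0.414)
t=3.400: state=(-1.534, 0.454)
t=3.420: state=(-1.525, 0.458)
largest grid value and its neighbours: x(0.060)=0.88205, x(0.070)=0.88209, x(0.080)=0.88204
parabola through these three points peaks at t≈0.069 with x≈0.88209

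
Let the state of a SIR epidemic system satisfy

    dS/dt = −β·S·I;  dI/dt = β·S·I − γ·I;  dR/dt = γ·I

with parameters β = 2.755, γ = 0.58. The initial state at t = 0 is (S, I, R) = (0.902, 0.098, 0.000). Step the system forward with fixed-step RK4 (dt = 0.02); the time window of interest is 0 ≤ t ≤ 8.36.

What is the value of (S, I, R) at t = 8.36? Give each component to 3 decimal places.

t=0.000: state=(0.902, 0.098, 0.000)
step 1 (dt=0.02): k1=(-0.244, 0.187, 0.057), k2=(-0.248, 0.190, 0.058), k3=(-0.248, 0.190, 0.058), k4=(-0.252, 0.193, 0.059); state += dt/6·(k1+2k2+2k3+k4)
t=0.020: state=(0.897, 0.102, 0.001)
t=0.040: state=(0.892, 0.106, 0.002)
t=0.060: state=(0.887, 0.110, 0.004)
continuing one RK4 step at a time; state shown every 25 steps (Δt=0.5):
t=0.500: state=(0.727, 0.228, 0.046)
t=1.000: state=(0.473, 0.391, 0.136)
t=1.500: state=(0.257, 0.479, 0.265)
t=2.000: state=(0.133, 0.464, 0.403)
t=2.500: state=(0.073, 0.398, 0.529)
t=3.000: state=(0.045, 0.322, 0.633)
t=3.500: state=(0.030, 0.254, 0.716)
t=4.000: state=(0.022, 0.197, 0.781)
t=4.500: state=(0.017, 0.151, 0.832)
t=5.000: state=(0.014, 0.116, 0.870)
t=5.500: state=(0.013, 0.088, 0.899)
t=6.000: state=(0.011, 0.067, 0.922)
t=6.500: state=(0.010, 0.051, 0.939)
t=7.000: state=(0.010, 0.039, 0.952)
t=7.500: state=(0.009, 0.029, 0.961)
t=8.000: state=(0.009, 0.022, 0.969)
t=8.360: state=(0.009, 0.018, 0.973)

(S, I, R) = (0.009, 0.018, 0.973)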